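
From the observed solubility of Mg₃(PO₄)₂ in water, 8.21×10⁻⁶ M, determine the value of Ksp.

Ksp = 4.03×10⁻²⁴

Mg₃(PO₄)₂(s) ⇌ 3 Mg²⁺(aq) + 2 PO₄³⁻(aq)
For each mole of Mg₃(PO₄)₂ that dissolves per liter, [Mg²⁺] = 3s and [PO₄³⁻] = 2s; let s denote this solubility.
Ksp = [Mg²⁺]^3[PO₄³⁻]^2 = (3s)^3 · (2s)^2 = 108s^5
Ksp = 108 × (8.21×10⁻⁶)^5 = 4.03×10⁻²⁴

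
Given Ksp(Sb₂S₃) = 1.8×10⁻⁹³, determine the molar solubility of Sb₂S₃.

Sb₂S₃(s) ⇌ 2 Sb³⁺(aq) + 3 S²⁻(aq)
For each mole of Sb₂S₃ that dissolves per liter, [Sb³⁺] = 2s and [S²⁻] = 3s; let s denote this solubility.
Ksp = [Sb³⁺]^2[S²⁻]^3 = (2s)^2 · (3s)^3 = 108s^5
108s^5 = 1.8×10⁻⁹³  ⇒  s^5 = 1.7×10⁻⁹⁵
Taking the 5th root, s = 1.1×10⁻¹⁹ M.

1.1×10⁻¹⁹ M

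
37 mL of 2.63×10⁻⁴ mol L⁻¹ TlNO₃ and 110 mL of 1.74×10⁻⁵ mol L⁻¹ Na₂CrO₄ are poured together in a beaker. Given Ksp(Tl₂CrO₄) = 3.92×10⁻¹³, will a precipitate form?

Total volume after mixing = 37 + 110 = 147 mL.
[Tl⁺] = (2.63×10⁻⁴)(37)/147 = 6.62×10⁻⁵ mol L⁻¹
[CrO₄²⁻] = (1.74×10⁻⁵)(110)/147 = 1.30×10⁻⁵ mol L⁻¹
Q = [Tl⁺]^2[CrO₄²⁻] = 5.71×10⁻¹⁴
Q < Ksp (5.71×10⁻¹⁴ vs 3.92×10⁻¹³); the solution remains unsaturated and no precipitate forms.

No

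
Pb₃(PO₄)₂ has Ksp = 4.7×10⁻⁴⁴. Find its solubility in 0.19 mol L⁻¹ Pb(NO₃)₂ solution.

Pb₃(PO₄)₂(s) ⇌ 3 Pb²⁺(aq) + 2 PO₄³⁻(aq)
The solution already contains Pb²⁺ at 0.19 mol L⁻¹. Let s be the molar solubility of Pb₃(PO₄)₂.
[Pb²⁺] ≈ 0.19 mol L⁻¹ (common ion dominates); [PO₄³⁻] = 2s.
Ksp = [Pb²⁺]^3[PO₄³⁻]^2 = (0.19)^3(2s)^2
(2s)^2 = 4.7×10⁻⁴⁴ / (0.19)^3 = 6.9×10⁻⁴²
s = 1.3×10⁻²¹ mol L⁻¹

1.3×10⁻²¹ M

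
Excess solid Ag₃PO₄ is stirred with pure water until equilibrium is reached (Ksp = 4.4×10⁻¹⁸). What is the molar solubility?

Ag₃PO₄(s) ⇌ 3 Ag⁺(aq) + PO₄³⁻(aq)
Call the molar solubility s, so that [Ag⁺] = 3s and [PO₄³⁻] = s.
Ksp = [Ag⁺]^3[PO₄³⁻] = (3s)^3 · s = 27s^4
27s^4 = 4.4×10⁻¹⁸  ⇒  s^4 = 1.6×10⁻¹⁹
s = 2.0×10⁻⁵ mol L⁻¹

2.0×10⁻⁵ M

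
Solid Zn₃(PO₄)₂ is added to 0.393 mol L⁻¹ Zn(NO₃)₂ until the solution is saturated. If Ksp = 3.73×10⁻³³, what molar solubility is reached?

Zn₃(PO₄)₂(s) ⇌ 3 Zn²⁺(aq) + 2 PO₄³⁻(aq)
Zn²⁺ is already present at 0.393 mol L⁻¹. If s mol/L of Zn₃(PO₄)₂ dissolves, [PO₄³⁻] = 2s while [Zn²⁺] ≈ 0.393 mol L⁻¹.
Ksp = [Zn²⁺]^3[PO₄³⁻]^2 = (0.393)^3(2s)^2
(2s)^2 = 3.73×10⁻³³ / (0.393)^3 = 6.15×10⁻³²
s = 1.24×10⁻¹⁶ mol L⁻¹

1.24×10⁻¹⁶ M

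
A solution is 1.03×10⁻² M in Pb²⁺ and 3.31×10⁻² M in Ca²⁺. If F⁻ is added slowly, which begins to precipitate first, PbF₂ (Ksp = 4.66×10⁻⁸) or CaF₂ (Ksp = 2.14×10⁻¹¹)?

CaF₂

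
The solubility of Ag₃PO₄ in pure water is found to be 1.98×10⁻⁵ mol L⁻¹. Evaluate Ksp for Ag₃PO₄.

Ksp = 4.15×10⁻¹⁸

Ag₃PO₄(s) ⇌ 3 Ag⁺(aq) + PO₄³⁻(aq)
For each mole of Ag₃PO₄ that dissolves per liter, [Ag⁺] = 3s and [PO₄³⁻] = s; let s denote this solubility.
Ksp = [Ag⁺]^3[PO₄³⁻] = (3s)^3 · s = 27s^4
Ksp = 27 × (1.98×10⁻⁵)^4 = 4.15×10⁻¹⁸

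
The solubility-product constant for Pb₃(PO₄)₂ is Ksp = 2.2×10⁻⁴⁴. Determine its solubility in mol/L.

7.3×10⁻¹⁰ M

Pb₃(PO₄)₂(s) ⇌ 3 Pb²⁺(aq) + 2 PO₄³⁻(aq)
For each mole of Pb₃(PO₄)₂ that dissolves per liter, [Pb²⁺] = 3s and [PO₄³⁻] = 2s; let s denote this solubility.
Ksp = [Pb²⁺]^3[PO₄³⁻]^2 = (3s)^3 · (2s)^2 = 108s^5
108s^5 = 2.2×10⁻⁴⁴  ⇒  s^5 = 2.0×10⁻⁴⁶
Taking the 5th root, s = 7.3×10⁻¹⁰ mol/L.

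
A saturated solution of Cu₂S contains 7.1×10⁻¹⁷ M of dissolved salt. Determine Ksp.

Cu₂S(s) ⇌ 2 Cu⁺(aq) + S²⁻(aq)
Call the molar solubility s, so that [Cu⁺] = 2s and [S²⁻] = s.
Ksp = [Cu⁺]^2[S²⁻] = (2s)^2 · s = 4s^3
Ksp = 4 × (7.1×10⁻¹⁷)^3 = 1.4×10⁻⁴⁸

Ksp = 1.4×10⁻⁴⁸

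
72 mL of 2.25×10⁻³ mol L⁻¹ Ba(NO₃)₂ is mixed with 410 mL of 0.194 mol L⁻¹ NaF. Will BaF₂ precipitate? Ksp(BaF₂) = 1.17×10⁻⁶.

The combined volume is 482 mL.
[Ba²⁺] = (2.25×10⁻³)(72)/482 = 3.36×10⁻⁴ mol L⁻¹
[F⁻] = (0.194)(410)/482 = 0.165 mol L⁻¹
Q = [Ba²⁺][F⁻]^2 = 9.15×10⁻⁶
Because Q > Ksp (9.15×10⁻⁶ vs 1.17×10⁻⁶), a precipitate of BaF₂ forms.

Yes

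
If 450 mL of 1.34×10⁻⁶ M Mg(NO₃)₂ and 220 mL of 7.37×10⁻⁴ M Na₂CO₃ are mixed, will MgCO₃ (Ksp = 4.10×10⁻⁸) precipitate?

The combined volume is 670 mL.
[Mg²⁺] = (1.34×10⁻⁶)(450)/670 = 9.00×10⁻⁷ M
[CO₃²⁻] = (7.37×10⁻⁴)(220)/670 = 2.42×10⁻⁴ M
Q = [Mg²⁺][CO₃²⁻] = 2.18×10⁻¹⁰
Since Q (2.18×10⁻¹⁰) is less than Ksp (4.10×10⁻⁸), no MgCO₃ precipitates.

No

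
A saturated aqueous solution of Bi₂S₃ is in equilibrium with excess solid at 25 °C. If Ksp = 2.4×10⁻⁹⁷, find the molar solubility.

Bi₂S₃(s) ⇌ 2 Bi³⁺(aq) + 3 S²⁻(aq)
With molar solubility s: [Bi³⁺] = 2s, [S²⁻] = 3s.
Ksp = [Bi³⁺]^2[S²⁻]^3 = (2s)^2 · (3s)^3 = 108s^5
108s^5 = 2.4×10⁻⁹⁷  ⇒  s^5 = 2.2×10⁻⁹⁹
Taking the 5th root, s = 1.9×10⁻²⁰ mol/L.

1.9×10⁻²⁰ M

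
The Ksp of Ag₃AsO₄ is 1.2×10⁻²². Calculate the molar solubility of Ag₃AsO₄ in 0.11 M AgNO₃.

Ag₃AsO₄(s) ⇌ 3 Ag⁺(aq) + AsO₄³⁻(aq)
With Ag⁺ already at 0.11 M and s small, take [Ag⁺] ≈ 0.11 M and [AsO₄³⁻] = s.
Ksp = [Ag⁺]^3[AsO₄³⁻] = (0.11)^3s
s = 1.2×10⁻²² / (0.11)^3 = 9.0×10⁻²⁰
s = 9.0×10⁻²⁰ M

9.0×10⁻²⁰ M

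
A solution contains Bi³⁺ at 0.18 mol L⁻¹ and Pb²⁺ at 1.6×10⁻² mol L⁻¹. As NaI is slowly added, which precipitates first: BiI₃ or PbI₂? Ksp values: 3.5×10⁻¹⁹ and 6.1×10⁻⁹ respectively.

A salt starts to precipitate once the ion product Q reaches its Ksp.
For BiI₃: [I⁻] = (Ksp/[Bi³⁺])^(1/3) = 1.2×10⁻⁶ mol L⁻¹
For PbI₂: [I⁻] = (Ksp/[Pb²⁺])^(1/2) = 6.2×10⁻⁴ mol L⁻¹
The smaller threshold [I⁻] is reached first, so BiI₃ precipitates first.

BiI₃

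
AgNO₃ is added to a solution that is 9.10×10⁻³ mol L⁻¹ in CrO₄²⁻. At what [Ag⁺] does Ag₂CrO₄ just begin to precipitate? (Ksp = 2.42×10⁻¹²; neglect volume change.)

1.63×10⁻⁵ M

Precipitation begins when Q = Ksp.
Ag₂CrO₄(s) ⇌ 2 Ag⁺(aq) + CrO₄²⁻(aq)
Ksp = [Ag⁺]^2[CrO₄²⁻] = [Ag⁺]^2(9.10×10⁻³)
[Ag⁺]^2 = 2.42×10⁻¹² / (9.10×10⁻³) = 2.66×10⁻¹⁰
[Ag⁺] = 1.63×10⁻⁵ mol L⁻¹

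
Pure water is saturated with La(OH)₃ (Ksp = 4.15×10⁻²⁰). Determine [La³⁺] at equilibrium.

La(OH)₃(s) ⇌ La³⁺(aq) + 3 OH⁻(aq)
With molar solubility s: [La³⁺] = s, [OH⁻] = 3s.
Ksp = [La³⁺][OH⁻]^3 = s · (3s)^3 = 27s^4 = 4.15×10⁻²⁰
s = 6.26×10⁻⁶ mol L⁻¹
[La³⁺] = s = 6.26×10⁻⁶ mol L⁻¹

6.26×10⁻⁶ M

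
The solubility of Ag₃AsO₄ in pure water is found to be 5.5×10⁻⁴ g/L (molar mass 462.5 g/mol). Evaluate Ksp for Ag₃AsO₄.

Molar solubility s = (5.5×10⁻⁴ g/L) / (462.5 g/mol) = 1.189×10⁻⁶ mol/L
Ag₃AsO₄(s) ⇌ 3 Ag⁺(aq) + AsO₄³⁻(aq)
Let s be the molar solubility. Then [Ag⁺] = 3s and [AsO₄³⁻] = s.
Ksp = [Ag⁺]^3[AsO₄³⁻] = (3s)^3 · s = 27s^4
Ksp = 27 × (1.189×10⁻⁶)^4 = 5.4×10⁻²³

Ksp = 5.4×10⁻²³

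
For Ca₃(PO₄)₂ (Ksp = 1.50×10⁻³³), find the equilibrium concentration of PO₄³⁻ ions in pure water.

Ca₃(PO₄)₂(s) ⇌ 3 Ca²⁺(aq) + 2 PO₄³⁻(aq)
Call the molar solubility s, so that [Ca²⁺] = 3s and [PO₄³⁻] = 2s.
Ksp = [Ca²⁺]^3[PO₄³⁻]^2 = (3s)^3 · (2s)^2 = 108s^5 = 1.50×10⁻³³
s = 1.07×10⁻⁷ mol/L
[PO₄³⁻] = 2s = 2.14×10⁻⁷ mol/L

2.14×10⁻⁷ M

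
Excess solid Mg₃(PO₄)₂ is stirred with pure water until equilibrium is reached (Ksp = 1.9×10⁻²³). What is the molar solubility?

1.1×10⁻⁵ M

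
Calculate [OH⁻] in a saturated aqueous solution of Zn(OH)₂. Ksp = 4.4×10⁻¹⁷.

Zn(OH)₂(s) ⇌ Zn²⁺(aq) + 2 OH⁻(aq)
If s mol/L of Zn(OH)₂ dissolves, [Zn²⁺] = s and [OH⁻] = 2s.
Ksp = [Zn²⁺][OH⁻]^2 = s · (2s)^2 = 4s^3 = 4.4×10⁻¹⁷
s = 2.2×10⁻⁶ mol L⁻¹
[OH⁻] = 2s = 4.4×10⁻⁶ mol L⁻¹

4.4×10⁻⁶ M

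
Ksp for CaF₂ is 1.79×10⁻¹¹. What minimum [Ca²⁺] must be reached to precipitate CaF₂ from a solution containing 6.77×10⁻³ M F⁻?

3.91×10⁻⁷ M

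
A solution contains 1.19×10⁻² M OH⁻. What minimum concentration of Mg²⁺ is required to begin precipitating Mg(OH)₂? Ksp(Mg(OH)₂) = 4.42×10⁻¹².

Each salt precipitates once Q = Ksp for that salt.
Mg(OH)₂(s) ⇌ Mg²⁺(aq) + 2 OH⁻(aq)
Ksp = [Mg²⁺][OH⁻]^2 = [Mg²⁺](1.19×10⁻²)^2
[Mg²⁺] = 4.42×10⁻¹² / (1.19×10⁻²)^2 = 3.12×10⁻⁸
[Mg²⁺] = 3.12×10⁻⁸ M

3.12×10⁻⁸ M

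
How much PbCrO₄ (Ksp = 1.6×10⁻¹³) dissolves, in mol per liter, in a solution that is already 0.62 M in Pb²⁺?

2.6×10⁻¹³ M

PbCrO₄(s) ⇌ Pb²⁺(aq) + CrO₄²⁻(aq)
Pb²⁺ is already present at 0.62 M. If s mol/L of PbCrO₄ dissolves, [CrO₄²⁻] = s while [Pb²⁺] ≈ 0.62 M.
Ksp = [Pb²⁺][CrO₄²⁻] = (0.62)s
s = 1.6×10⁻¹³ / (0.62) = 2.6×10⁻¹³
s = 2.6×10⁻¹³ M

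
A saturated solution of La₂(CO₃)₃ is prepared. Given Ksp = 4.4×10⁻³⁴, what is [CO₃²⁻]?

2.5×10⁻⁷ M

La₂(CO₃)₃(s) ⇌ 2 La³⁺(aq) + 3 CO₃²⁻(aq)
Let s be the molar solubility. Then [La³⁺] = 2s and [CO₃²⁻] = 3s.
Ksp = [La³⁺]^2[CO₃²⁻]^3 = (2s)^2 · (3s)^3 = 108s^5 = 4.4×10⁻³⁴
s = 8.4×10⁻⁸ mol/L
[CO₃²⁻] = 3s = 2.5×10⁻⁷ mol/L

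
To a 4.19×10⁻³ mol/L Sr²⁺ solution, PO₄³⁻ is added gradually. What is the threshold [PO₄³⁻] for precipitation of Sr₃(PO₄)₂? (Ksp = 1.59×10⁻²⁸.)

4.65×10⁻¹¹ M

The threshold for precipitation is Q = Ksp.
Sr₃(PO₄)₂(s) ⇌ 3 Sr²⁺(aq) + 2 PO₄³⁻(aq)
Ksp = [Sr²⁺]^3[PO₄³⁻]^2 = [PO₄³⁻]^2(4.19×10⁻³)^3
[PO₄³⁻]^2 = 1.59×10⁻²⁸ / (4.19×10⁻³)^3 = 2.16×10⁻²¹
[PO₄³⁻] = 4.65×10⁻¹¹ mol/L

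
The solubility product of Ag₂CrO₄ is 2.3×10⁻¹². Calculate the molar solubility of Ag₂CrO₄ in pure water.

8.3×10⁻⁵ M

Ag₂CrO₄(s) ⇌ 2 Ag⁺(aq) + CrO₄²⁻(aq)
Let s be the molar solubility. Then [Ag⁺] = 2s and [CrO₄²⁻] = s.
Ksp = [Ag⁺]^2[CrO₄²⁻] = (2s)^2 · s = 4s^3
4s^3 = 2.3×10⁻¹²  ⇒  s^3 = 5.8×10⁻¹³
Taking the 3rd root, s = 8.3×10⁻⁵ mol L⁻¹.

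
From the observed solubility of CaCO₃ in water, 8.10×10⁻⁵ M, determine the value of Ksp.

CaCO₃(s) ⇌ Ca²⁺(aq) + CO₃²⁻(aq)
Call the molar solubility s, so that [Ca²⁺] = s and [CO₃²⁻] = s.
Ksp = [Ca²⁺][CO₃²⁻] = s · s = s^2
Ksp = (8.10×10⁻⁵)^2 = 6.56×10⁻⁹

Ksp = 6.56×10⁻⁹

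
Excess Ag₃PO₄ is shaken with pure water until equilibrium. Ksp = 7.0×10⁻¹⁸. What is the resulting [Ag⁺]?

6.8×10⁻⁵ M

Ag₃PO₄(s) ⇌ 3 Ag⁺(aq) + PO₄³⁻(aq)
For each mole of Ag₃PO₄ that dissolves per liter, [Ag⁺] = 3s and [PO₄³⁻] = s; let s denote this solubility.
Ksp = [Ag⁺]^3[PO₄³⁻] = (3s)^3 · s = 27s^4 = 7.0×10⁻¹⁸
s = 2.3×10⁻⁵ M
[Ag⁺] = 3s = 6.8×10⁻⁵ M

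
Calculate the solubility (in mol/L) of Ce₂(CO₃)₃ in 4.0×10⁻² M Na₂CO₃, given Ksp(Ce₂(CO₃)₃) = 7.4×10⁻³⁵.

Ce₂(CO₃)₃(s) ⇌ 2 Ce³⁺(aq) + 3 CO₃²⁻(aq)
Let s be the solubility of Ce₂(CO₃)₃ here. The common ion gives [CO₃²⁻] ≈ 4.0×10⁻² M, and [Ce³⁺] = 2s.
Ksp = [Ce³⁺]^2[CO₃²⁻]^3 = (2s)^2(4.0×10⁻²)^3
(2s)^2 = 7.4×10⁻³⁵ / (4.0×10⁻²)^3 = 1.2×10⁻³⁰
s = 5.4×10⁻¹⁶ M

5.4×10⁻¹⁶ M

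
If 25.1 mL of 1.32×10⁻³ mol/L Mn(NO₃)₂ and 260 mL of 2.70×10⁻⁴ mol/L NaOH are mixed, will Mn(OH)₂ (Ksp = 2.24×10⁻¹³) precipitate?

The combined volume is 285.1 mL.
[Mn²⁺] = (1.32×10⁻³)(25.1)/285.1 = 1.16×10⁻⁴ mol/L
[OH⁻] = (2.70×10⁻⁴)(260)/285.1 = 2.46×10⁻⁴ mol/L
Q = [Mn²⁺][OH⁻]^2 = 7.05×10⁻¹²
Q = 7.05×10⁻¹² > Ksp = 2.24×10⁻¹³, so the solution is supersaturated and Mn(OH)₂ precipitates.

Yes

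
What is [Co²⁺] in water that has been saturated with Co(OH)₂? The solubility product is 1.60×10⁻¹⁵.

7.37×10⁻⁶ M

Co(OH)₂(s) ⇌ Co²⁺(aq) + 2 OH⁻(aq)
Let s be the molar solubility. Then [Co²⁺] = s and [OH⁻] = 2s.
Ksp = [Co²⁺][OH⁻]^2 = s · (2s)^2 = 4s^3 = 1.60×10⁻¹⁵
s = 7.37×10⁻⁶ mol L⁻¹
[Co²⁺] = s = 7.37×10⁻⁶ mol L⁻¹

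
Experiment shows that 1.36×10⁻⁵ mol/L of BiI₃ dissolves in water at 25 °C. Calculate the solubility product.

BiI₃(s) ⇌ Bi³⁺(aq) + 3 I⁻(aq)
If s mol/L of BiI₃ dissolves, [Bi³⁺] = s and [I⁻] = 3s.
Ksp = [Bi³⁺][I⁻]^3 = s · (3s)^3 = 27s^4
Ksp = 27 × (1.36×10⁻⁵)^4 = 9.24×10⁻¹⁹

Ksp = 9.24×10⁻¹⁹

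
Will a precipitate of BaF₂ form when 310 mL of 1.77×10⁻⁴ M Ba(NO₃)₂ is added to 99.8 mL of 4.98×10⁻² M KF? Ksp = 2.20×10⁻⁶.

The combined volume is 409.8 mL.
[Ba²⁺] = (1.77×10⁻⁴)(310)/409.8 = 1.34×10⁻⁴ M
[F⁻] = (4.98×10⁻²)(99.8)/409.8 = 1.21×10⁻² M
Q = [Ba²⁺][F⁻]^2 = 1.97×10⁻⁸
Q = 1.97×10⁻⁸ < Ksp = 2.20×10⁻⁶, so the solution is unsaturated and no precipitate forms.

No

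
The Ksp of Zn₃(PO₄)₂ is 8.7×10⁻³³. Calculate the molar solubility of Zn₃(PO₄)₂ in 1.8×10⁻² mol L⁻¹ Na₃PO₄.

1.0×10⁻¹⁰ M

Zn₃(PO₄)₂(s) ⇌ 3 Zn²⁺(aq) + 2 PO₄³⁻(aq)
PO₄³⁻ is already present at 1.8×10⁻² mol L⁻¹. If s mol/L of Zn₃(PO₄)₂ dissolves, [Zn²⁺] = 3s while [PO₄³⁻] ≈ 1.8×10⁻² mol L⁻¹.
Ksp = [Zn²⁺]^3[PO₄³⁻]^2 = (3s)^3(1.8×10⁻²)^2
(3s)^3 = 8.7×10⁻³³ / (1.8×10⁻²)^2 = 2.7×10⁻²⁹
s = 1.0×10⁻¹⁰ mol L⁻¹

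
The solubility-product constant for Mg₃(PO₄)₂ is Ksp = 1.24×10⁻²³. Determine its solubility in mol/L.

1.03×10⁻⁵ M

Mg₃(PO₄)₂(s) ⇌ 3 Mg²⁺(aq) + 2 PO₄³⁻(aq)
Let s be the molar solubility. Then [Mg²⁺] = 3s and [PO₄³⁻] = 2s.
Ksp = [Mg²⁺]^3[PO₄³⁻]^2 = (3s)^3 · (2s)^2 = 108s^5
108s^5 = 1.24×10⁻²³  ⇒  s^5 = 1.15×10⁻²⁵
s = 1.03×10⁻⁵ M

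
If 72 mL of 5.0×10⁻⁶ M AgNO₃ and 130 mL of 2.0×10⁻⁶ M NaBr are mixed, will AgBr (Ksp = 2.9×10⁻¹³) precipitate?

Total volume after mixing = 72 + 130 = 202 mL.
[Ag⁺] = (5.0×10⁻⁶)(72)/202 = 1.8×10⁻⁶ M
[Br⁻] = (2.0×10⁻⁶)(130)/202 = 1.3×10⁻⁶ M
Q = [Ag⁺][Br⁻] = 2.3×10⁻¹²
Since Q (2.3×10⁻¹²) exceeds Ksp (2.9×10⁻¹³), AgBr will precipitate.

Yes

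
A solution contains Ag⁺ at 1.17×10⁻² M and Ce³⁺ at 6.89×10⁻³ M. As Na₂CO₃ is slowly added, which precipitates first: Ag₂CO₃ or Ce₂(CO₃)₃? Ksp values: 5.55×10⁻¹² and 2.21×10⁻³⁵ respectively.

Ce₂(CO₃)₃

Each salt precipitates once Q = Ksp for that salt.
For Ag₂CO₃: [CO₃²⁻] = (Ksp/[Ag⁺]^2) = 4.05×10⁻⁸ M
For Ce₂(CO₃)₃: [CO₃²⁻] = (Ksp/[Ce³⁺]^2)^(1/3) = 7.75×10⁻¹¹ M
The smaller threshold [CO₃²⁻] is reached first, so Ce₂(CO₃)₃ precipitates first.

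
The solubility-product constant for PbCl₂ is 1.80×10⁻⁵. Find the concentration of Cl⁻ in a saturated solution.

PbCl₂(s) ⇌ Pb²⁺(aq) + 2 Cl⁻(aq)
Call the molar solubility s, so that [Pb²⁺] = s and [Cl⁻] = 2s.
Ksp = [Pb²⁺][Cl⁻]^2 = s · (2s)^2 = 4s^3 = 1.80×10⁻⁵
s = 1.65×10⁻² mol L⁻¹
[Cl⁻] = 2s = 3.30×10⁻² mol L⁻¹

3.30×10⁻² M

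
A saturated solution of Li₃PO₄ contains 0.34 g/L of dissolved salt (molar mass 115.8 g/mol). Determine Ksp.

s = (0.34 g L⁻¹)/(115.8 g mol⁻¹) = 2.936×10⁻³ M
Li₃PO₄(s) ⇌ 3 Li⁺(aq) + PO₄³⁻(aq)
Call the molar solubility s, so that [Li⁺] = 3s and [PO₄³⁻] = s.
Ksp = [Li⁺]^3[PO₄³⁻] = (3s)^3 · s = 27s^4
Ksp = 27 × (2.936×10⁻³)^4 = 2.0×10⁻⁹

Ksp = 2.0×10⁻⁹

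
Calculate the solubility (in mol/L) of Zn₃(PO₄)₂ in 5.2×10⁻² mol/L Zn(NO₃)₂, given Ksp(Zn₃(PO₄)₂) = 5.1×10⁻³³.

3.0×10⁻¹⁵ M

Zn₃(PO₄)₂(s) ⇌ 3 Zn²⁺(aq) + 2 PO₄³⁻(aq)
With Zn²⁺ already at 5.2×10⁻² mol/L and s small, take [Zn²⁺] ≈ 5.2×10⁻² mol/L and [PO₄³⁻] = 2s.
Ksp = [Zn²⁺]^3[PO₄³⁻]^2 = (5.2×10⁻²)^3(2s)^2
(2s)^2 = 5.1×10⁻³³ / (5.2×10⁻²)^3 = 3.6×10⁻²⁹
s = 3.0×10⁻¹⁵ mol/L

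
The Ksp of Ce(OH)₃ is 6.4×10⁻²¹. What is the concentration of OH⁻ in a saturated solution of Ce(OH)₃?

Ce(OH)₃(s) ⇌ Ce³⁺(aq) + 3 OH⁻(aq)
With molar solubility s: [Ce³⁺] = s, [OH⁻] = 3s.
Ksp = [Ce³⁺][OH⁻]^3 = s · (3s)^3 = 27s^4 = 6.4×10⁻²¹
s = 3.9×10⁻⁶ M
[OH⁻] = 3s = 1.2×10⁻⁵ M

1.2×10⁻⁵ M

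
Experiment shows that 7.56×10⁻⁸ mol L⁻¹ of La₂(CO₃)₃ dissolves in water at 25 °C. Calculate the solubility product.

La₂(CO₃)₃(s) ⇌ 2 La³⁺(aq) + 3 CO₃²⁻(aq)
Let s be the molar solubility. Then [La³⁺] = 2s and [CO₃²⁻] = 3s.
Ksp = [La³⁺]^2[CO₃²⁻]^3 = (2s)^2 · (3s)^3 = 108s^5
Ksp = 108 × (7.56×10⁻⁸)^5 = 2.67×10⁻³⁴

Ksp = 2.67×10⁻³⁴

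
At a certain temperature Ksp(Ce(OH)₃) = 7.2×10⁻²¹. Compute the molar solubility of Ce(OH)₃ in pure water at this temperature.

4.0×10⁻⁶ M

Ce(OH)₃(s) ⇌ Ce³⁺(aq) + 3 OH⁻(aq)
With molar solubility s: [Ce³⁺] = s, [OH⁻] = 3s.
Ksp = [Ce³⁺][OH⁻]^3 = s · (3s)^3 = 27s^4
27s^4 = 7.2×10⁻²¹  ⇒  s^4 = 2.7×10⁻²²
s = (2.7×10⁻²²)^(1/4) = 4.0×10⁻⁶ M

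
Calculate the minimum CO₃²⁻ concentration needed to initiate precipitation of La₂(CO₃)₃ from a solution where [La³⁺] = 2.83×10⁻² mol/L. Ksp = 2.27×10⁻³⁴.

6.57×10⁻¹¹ M

Each salt precipitates once Q = Ksp for that salt.
La₂(CO₃)₃(s) ⇌ 2 La³⁺(aq) + 3 CO₃²⁻(aq)
Ksp = [La³⁺]^2[CO₃²⁻]^3 = [CO₃²⁻]^3(2.83×10⁻²)^2
[CO₃²⁻]^3 = 2.27×10⁻³⁴ / (2.83×10⁻²)^2 = 2.83×10⁻³¹
[CO₃²⁻] = 6.57×10⁻¹¹ mol/L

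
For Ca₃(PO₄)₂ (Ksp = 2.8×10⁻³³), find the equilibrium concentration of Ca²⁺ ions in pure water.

Ca₃(PO₄)₂(s) ⇌ 3 Ca²⁺(aq) + 2 PO₄³⁻(aq)
For each mole of Ca₃(PO₄)₂ that dissolves per liter, [Ca²⁺] = 3s and [PO₄³⁻] = 2s; let s denote this solubility.
Ksp = [Ca²⁺]^3[PO₄³⁻]^2 = (3s)^3 · (2s)^2 = 108s^5 = 2.8×10⁻³³
s = 1.2×10⁻⁷ mol/L
[Ca²⁺] = 3s = 3.6×10⁻⁷ mol/L

3.6×10⁻⁷ M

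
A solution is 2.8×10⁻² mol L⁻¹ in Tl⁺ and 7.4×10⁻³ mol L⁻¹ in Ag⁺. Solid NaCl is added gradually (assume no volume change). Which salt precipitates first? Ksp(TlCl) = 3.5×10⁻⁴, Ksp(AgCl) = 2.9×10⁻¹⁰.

Precipitation begins when Q = Ksp.
For TlCl: [Cl⁻] = (Ksp/[Tl⁺]) = 1.3×10⁻² mol L⁻¹
For AgCl: [Cl⁻] = (Ksp/[Ag⁺]) = 3.9×10⁻⁸ mol L⁻¹
The smaller threshold [Cl⁻] is reached first, so AgCl precipitates first.

AgCl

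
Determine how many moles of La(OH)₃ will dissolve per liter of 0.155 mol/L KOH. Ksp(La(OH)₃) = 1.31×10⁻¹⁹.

3.52×10⁻¹⁷ M

La(OH)₃(s) ⇌ La³⁺(aq) + 3 OH⁻(aq)
With OH⁻ already at 0.155 mol/L and s small, take [OH⁻] ≈ 0.155 mol/L and [La³⁺] = s.
Ksp = [La³⁺][OH⁻]^3 = s(0.155)^3
s = 1.31×10⁻¹⁹ / (0.155)^3 = 3.52×10⁻¹⁷
s = 3.52×10⁻¹⁷ mol/L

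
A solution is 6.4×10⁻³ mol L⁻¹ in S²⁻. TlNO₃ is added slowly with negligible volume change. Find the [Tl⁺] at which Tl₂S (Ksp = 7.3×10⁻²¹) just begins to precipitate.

1.1×10⁻⁹ M

The threshold for precipitation is Q = Ksp.
Tl₂S(s) ⇌ 2 Tl⁺(aq) + S²⁻(aq)
Ksp = [Tl⁺]^2[S²⁻] = [Tl⁺]^2(6.4×10⁻³)
[Tl⁺]^2 = 7.3×10⁻²¹ / (6.4×10⁻³) = 1.1×10⁻¹⁸
[Tl⁺] = 1.1×10⁻⁹ mol L⁻¹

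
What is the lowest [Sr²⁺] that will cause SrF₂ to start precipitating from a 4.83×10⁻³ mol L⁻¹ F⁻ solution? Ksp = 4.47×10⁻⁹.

1.92×10⁻⁴ M

Precipitation of each salt begins when its ion product equals Ksp.
SrF₂(s) ⇌ Sr²⁺(aq) + 2 F⁻(aq)
Ksp = [Sr²⁺][F⁻]^2 = [Sr²⁺](4.83×10⁻³)^2
[Sr²⁺] = 4.47×10⁻⁹ / (4.83×10⁻³)^2 = 1.92×10⁻⁴
[Sr²⁺] = 1.92×10⁻⁴ mol L⁻¹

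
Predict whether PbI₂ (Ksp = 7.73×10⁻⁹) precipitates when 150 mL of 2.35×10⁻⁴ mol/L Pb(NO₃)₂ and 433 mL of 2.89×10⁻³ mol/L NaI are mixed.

The combined volume is 583 mL.
[Pb²⁺] = (2.35×10⁻⁴)(150)/583 = 6.05×10⁻⁵ mol/L
[I⁻] = (2.89×10⁻³)(433)/583 = 2.15×10⁻³ mol/L
Q = [Pb²⁺][I⁻]^2 = 2.79×10⁻¹⁰
Q < Ksp (2.79×10⁻¹⁰ vs 7.73×10⁻⁹); the solution remains unsaturated and no precipitate forms.

No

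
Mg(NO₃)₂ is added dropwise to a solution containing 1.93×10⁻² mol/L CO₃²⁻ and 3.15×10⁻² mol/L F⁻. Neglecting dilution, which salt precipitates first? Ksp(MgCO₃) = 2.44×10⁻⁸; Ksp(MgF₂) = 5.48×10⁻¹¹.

MgF₂

The threshold for precipitation is Q = Ksp.
For MgCO₃: [Mg²⁺] = (Ksp/[CO₃²⁻]) = 1.26×10⁻⁶ mol/L
For MgF₂: [Mg²⁺] = (Ksp/[F⁻]^2) = 5.52×10⁻⁸ mol/L
Since MgF₂ needs less Mg²⁺ to reach saturation, it precipitates first.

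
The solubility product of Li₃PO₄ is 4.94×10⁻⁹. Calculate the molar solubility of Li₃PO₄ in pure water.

3.68×10⁻³ M

Li₃PO₄(s) ⇌ 3 Li⁺(aq) + PO₄³⁻(aq)
If s mol/L of Li₃PO₄ dissolves, [Li⁺] = 3s and [PO₄³⁻] = s.
Ksp = [Li⁺]^3[PO₄³⁻] = (3s)^3 · s = 27s^4
27s^4 = 4.94×10⁻⁹  ⇒  s^4 = 1.83×10⁻¹⁰
s = 3.68×10⁻³ mol/L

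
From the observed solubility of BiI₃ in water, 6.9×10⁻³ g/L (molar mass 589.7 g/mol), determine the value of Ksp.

Ksp = 5.1×10⁻¹⁹

s = (6.9×10⁻³ g L⁻¹)/(589.7 g mol⁻¹) = 1.170×10⁻⁵ M
BiI₃(s) ⇌ Bi³⁺(aq) + 3 I⁻(aq)
With molar solubility s: [Bi³⁺] = s, [I⁻] = 3s.
Ksp = [Bi³⁺][I⁻]^3 = s · (3s)^3 = 27s^4
Ksp = 27 × (1.170×10⁻⁵)^4 = 5.1×10⁻¹⁹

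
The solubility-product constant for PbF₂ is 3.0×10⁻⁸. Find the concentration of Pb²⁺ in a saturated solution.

2.0×10⁻³ M

PbF₂(s) ⇌ Pb²⁺(aq) + 2 F⁻(aq)
Let s be the molar solubility. Then [Pb²⁺] = s and [F⁻] = 2s.
Ksp = [Pb²⁺][F⁻]^2 = s · (2s)^2 = 4s^3 = 3.0×10⁻⁸
s = 2.0×10⁻³ mol L⁻¹
[Pb²⁺] = s = 2.0×10⁻³ mol L⁻¹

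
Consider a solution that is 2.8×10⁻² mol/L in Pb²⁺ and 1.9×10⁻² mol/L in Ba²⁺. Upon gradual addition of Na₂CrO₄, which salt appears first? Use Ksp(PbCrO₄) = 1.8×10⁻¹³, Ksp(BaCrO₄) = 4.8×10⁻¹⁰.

PbCrO₄

The threshold for precipitation is Q = Ksp.
For PbCrO₄: [CrO₄²⁻] = (Ksp/[Pb²⁺]) = 6.4×10⁻¹² mol/L
For BaCrO₄: [CrO₄²⁻] = (Ksp/[Ba²⁺]) = 2.5×10⁻⁸ mol/L
Since PbCrO₄ needs less CrO₄²⁻ to reach saturation, it precipitates first.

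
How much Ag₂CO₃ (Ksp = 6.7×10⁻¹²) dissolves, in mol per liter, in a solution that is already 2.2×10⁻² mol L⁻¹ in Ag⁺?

Ag₂CO₃(s) ⇌ 2 Ag⁺(aq) + CO₃²⁻(aq)
The solution already contains Ag⁺ at 2.2×10⁻² mol L⁻¹. Let s be the molar solubility of Ag₂CO₃.
[Ag⁺] ≈ 2.2×10⁻² mol L⁻¹ (common ion dominates); [CO₃²⁻] = s.
Ksp = [Ag⁺]^2[CO₃²⁻] = (2.2×10⁻²)^2s
s = 6.7×10⁻¹² / (2.2×10⁻²)^2 = 1.4×10⁻⁸
s = 1.4×10⁻⁸ mol L⁻¹

1.4×10⁻⁸ M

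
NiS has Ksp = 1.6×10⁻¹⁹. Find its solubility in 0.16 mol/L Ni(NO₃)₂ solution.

1.0×10⁻¹⁸ M

NiS(s) ⇌ Ni²⁺(aq) + S²⁻(aq)
The solution already contains Ni²⁺ at 0.16 mol/L. Let s be the molar solubility of NiS.
[Ni²⁺] ≈ 0.16 mol/L (common ion dominates); [S²⁻] = s.
Ksp = [Ni²⁺][S²⁻] = (0.16)s
s = 1.6×10⁻¹⁹ / (0.16) = 1.0×10⁻¹⁸
s = 1.0×10⁻¹⁸ mol/L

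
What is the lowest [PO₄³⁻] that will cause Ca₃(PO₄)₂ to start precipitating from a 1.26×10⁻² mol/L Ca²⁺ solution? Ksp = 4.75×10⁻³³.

Precipitation of each salt begins when its ion product equals Ksp.
Ca₃(PO₄)₂(s) ⇌ 3 Ca²⁺(aq) + 2 PO₄³⁻(aq)
Ksp = [Ca²⁺]^3[PO₄³⁻]^2 = [PO₄³⁻]^2(1.26×10⁻²)^3
[PO₄³⁻]^2 = 4.75×10⁻³³ / (1.26×10⁻²)^3 = 2.37×10⁻²⁷
[PO₄³⁻] = 4.87×10⁻¹⁴ mol/L

4.87×10⁻¹⁴ M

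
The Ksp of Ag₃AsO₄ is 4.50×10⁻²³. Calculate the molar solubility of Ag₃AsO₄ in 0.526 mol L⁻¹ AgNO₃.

3.09×10⁻²² M

Ag₃AsO₄(s) ⇌ 3 Ag⁺(aq) + AsO₄³⁻(aq)
With Ag⁺ already at 0.526 mol L⁻¹ and s small, take [Ag⁺] ≈ 0.526 mol L⁻¹ and [AsO₄³⁻] = s.
Ksp = [Ag⁺]^3[AsO₄³⁻] = (0.526)^3s
s = 4.50×10⁻²³ / (0.526)^3 = 3.09×10⁻²²
s = 3.09×10⁻²² mol L⁻¹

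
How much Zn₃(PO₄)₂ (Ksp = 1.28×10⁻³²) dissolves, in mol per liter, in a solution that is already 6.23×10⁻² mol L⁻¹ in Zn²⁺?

3.64×10⁻¹⁵ M

Zn₃(PO₄)₂(s) ⇌ 3 Zn²⁺(aq) + 2 PO₄³⁻(aq)
Let s be the solubility of Zn₃(PO₄)₂ here. The common ion gives [Zn²⁺] ≈ 6.23×10⁻² mol L⁻¹, and [PO₄³⁻] = 2s.
Ksp = [Zn²⁺]^3[PO₄³⁻]^2 = (6.23×10⁻²)^3(2s)^2
(2s)^2 = 1.28×10⁻³² / (6.23×10⁻²)^3 = 5.29×10⁻²⁹
s = 3.64×10⁻¹⁵ mol L⁻¹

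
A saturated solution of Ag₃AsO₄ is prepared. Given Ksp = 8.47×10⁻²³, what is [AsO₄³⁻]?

1.33×10⁻⁶ M

Ag₃AsO₄(s) ⇌ 3 Ag⁺(aq) + AsO₄³⁻(aq)
Call the molar solubility s, so that [Ag⁺] = 3s and [AsO₄³⁻] = s.
Ksp = [Ag⁺]^3[AsO₄³⁻] = (3s)^3 · s = 27s^4 = 8.47×10⁻²³
s = 1.33×10⁻⁶ mol/L
[AsO₄³⁻] = s = 1.33×10⁻⁶ mol/L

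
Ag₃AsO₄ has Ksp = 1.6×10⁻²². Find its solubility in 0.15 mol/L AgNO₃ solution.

4.7×10⁻²⁰ M

Ag₃AsO₄(s) ⇌ 3 Ag⁺(aq) + AsO₄³⁻(aq)
The solution already contains Ag⁺ at 0.15 mol/L. Let s be the molar solubility of Ag₃AsO₄.
[Ag⁺] ≈ 0.15 mol/L (common ion dominates); [AsO₄³⁻] = s.
Ksp = [Ag⁺]^3[AsO₄³⁻] = (0.15)^3s
s = 1.6×10⁻²² / (0.15)^3 = 4.7×10⁻²⁰
s = 4.7×10⁻²⁰ mol/L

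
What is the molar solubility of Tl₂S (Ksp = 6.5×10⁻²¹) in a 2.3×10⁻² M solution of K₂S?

2.7×10⁻¹⁰ M

Tl₂S(s) ⇌ 2 Tl⁺(aq) + S²⁻(aq)
S²⁻ is already present at 2.3×10⁻² M. If s mol/L of Tl₂S dissolves, [Tl⁺] = 2s while [S²⁻] ≈ 2.3×10⁻² M.
Ksp = [Tl⁺]^2[S²⁻] = (2s)^2(2.3×10⁻²)
(2s)^2 = 6.5×10⁻²¹ / (2.3×10⁻²) = 2.8×10⁻¹⁹
s = 2.7×10⁻¹⁰ M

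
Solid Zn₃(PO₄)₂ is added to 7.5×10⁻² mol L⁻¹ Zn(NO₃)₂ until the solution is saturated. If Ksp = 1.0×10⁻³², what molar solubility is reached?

2.4×10⁻¹⁵ M

Zn₃(PO₄)₂(s) ⇌ 3 Zn²⁺(aq) + 2 PO₄³⁻(aq)
With Zn²⁺ already at 7.5×10⁻² mol L⁻¹ and s small, take [Zn²⁺] ≈ 7.5×10⁻² mol L⁻¹ and [PO₄³⁻] = 2s.
Ksp = [Zn²⁺]^3[PO₄³⁻]^2 = (7.5×10⁻²)^3(2s)^2
(2s)^2 = 1.0×10⁻³² / (7.5×10⁻²)^3 = 2.4×10⁻²⁹
s = 2.4×10⁻¹⁵ mol L⁻¹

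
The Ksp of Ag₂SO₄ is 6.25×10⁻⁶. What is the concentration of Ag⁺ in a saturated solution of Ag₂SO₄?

2.32×10⁻² M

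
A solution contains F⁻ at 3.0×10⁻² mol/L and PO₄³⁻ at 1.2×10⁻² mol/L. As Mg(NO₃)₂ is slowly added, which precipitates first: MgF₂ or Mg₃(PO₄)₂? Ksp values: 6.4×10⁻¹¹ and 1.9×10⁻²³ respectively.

MgF₂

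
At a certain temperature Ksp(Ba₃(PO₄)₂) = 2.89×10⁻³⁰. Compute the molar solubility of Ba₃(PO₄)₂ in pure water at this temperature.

4.85×10⁻⁷ M

Ba₃(PO₄)₂(s) ⇌ 3 Ba²⁺(aq) + 2 PO₄³⁻(aq)
With molar solubility s: [Ba²⁺] = 3s, [PO₄³⁻] = 2s.
Ksp = [Ba²⁺]^3[PO₄³⁻]^2 = (3s)^3 · (2s)^2 = 108s^5
108s^5 = 2.89×10⁻³⁰  ⇒  s^5 = 2.68×10⁻³²
s = 4.85×10⁻⁷ M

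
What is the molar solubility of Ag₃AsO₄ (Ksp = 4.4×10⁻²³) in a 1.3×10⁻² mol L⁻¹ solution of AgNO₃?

2.0×10⁻¹⁷ M

Ag₃AsO₄(s) ⇌ 3 Ag⁺(aq) + AsO₄³⁻(aq)
With Ag⁺ already at 1.3×10⁻² mol L⁻¹ and s small, take [Ag⁺] ≈ 1.3×10⁻² mol L⁻¹ and [AsO₄³⁻] = s.
Ksp = [Ag⁺]^3[AsO₄³⁻] = (1.3×10⁻²)^3s
s = 4.4×10⁻²³ / (1.3×10⁻²)^3 = 2.0×10⁻¹⁷
s = 2.0×10⁻¹⁷ mol L⁻¹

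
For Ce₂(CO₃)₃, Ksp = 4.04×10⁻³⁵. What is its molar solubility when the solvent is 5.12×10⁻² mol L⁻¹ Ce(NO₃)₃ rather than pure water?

8.30×10⁻¹² M

Ce₂(CO₃)₃(s) ⇌ 2 Ce³⁺(aq) + 3 CO₃²⁻(aq)
With Ce³⁺ already at 5.12×10⁻² mol L⁻¹ and s small, take [Ce³⁺] ≈ 5.12×10⁻² mol L⁻¹ and [CO₃²⁻] = 3s.
Ksp = [Ce³⁺]^2[CO₃²⁻]^3 = (5.12×10⁻²)^2(3s)^3
(3s)^3 = 4.04×10⁻³⁵ / (5.12×10⁻²)^2 = 1.54×10⁻³²
s = 8.30×10⁻¹² mol L⁻¹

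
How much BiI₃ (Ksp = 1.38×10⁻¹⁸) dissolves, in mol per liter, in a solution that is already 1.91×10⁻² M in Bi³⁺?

BiI₃(s) ⇌ Bi³⁺(aq) + 3 I⁻(aq)
Let s be the solubility of BiI₃ here. The common ion gives [Bi³⁺] ≈ 1.91×10⁻² M, and [I⁻] = 3s.
Ksp = [Bi³⁺][I⁻]^3 = (1.91×10⁻²)(3s)^3
(3s)^3 = 1.38×10⁻¹⁸ / (1.91×10⁻²) = 7.23×10⁻¹⁷
s = 1.39×10⁻⁶ M

1.39×10⁻⁶ M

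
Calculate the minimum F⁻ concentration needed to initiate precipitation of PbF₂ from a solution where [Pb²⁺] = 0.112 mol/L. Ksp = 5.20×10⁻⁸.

A salt starts to precipitate once the ion product Q reaches its Ksp.
PbF₂(s) ⇌ Pb²⁺(aq) + 2 F⁻(aq)
Ksp = [Pb²⁺][F⁻]^2 = [F⁻]^2(0.112)
[F⁻]^2 = 5.20×10⁻⁸ / (0.112) = 4.64×10⁻⁷
[F⁻] = 6.81×10⁻⁴ mol/L

6.81×10⁻⁴ M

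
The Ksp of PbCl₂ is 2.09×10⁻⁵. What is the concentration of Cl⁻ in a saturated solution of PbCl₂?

3.47×10⁻² M

PbCl₂(s) ⇌ Pb²⁺(aq) + 2 Cl⁻(aq)
If s mol/L of PbCl₂ dissolves, [Pb²⁺] = s and [Cl⁻] = 2s.
Ksp = [Pb²⁺][Cl⁻]^2 = s · (2s)^2 = 4s^3 = 2.09×10⁻⁵
s = 1.74×10⁻² mol/L
[Cl⁻] = 2s = 3.47×10⁻² mol/L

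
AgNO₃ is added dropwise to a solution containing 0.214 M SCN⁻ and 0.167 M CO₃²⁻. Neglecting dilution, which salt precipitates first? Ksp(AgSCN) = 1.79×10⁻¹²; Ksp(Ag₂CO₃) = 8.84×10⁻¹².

Precipitation begins when Q = Ksp.
For AgSCN: [Ag⁺] = (Ksp/[SCN⁻]) = 8.36×10⁻¹² M
For Ag₂CO₃: [Ag⁺] = (Ksp/[CO₃²⁻])^(1/2) = 7.28×10⁻⁶ M
AgSCN requires the lower [Ag⁺], so it precipitates first.

AgSCN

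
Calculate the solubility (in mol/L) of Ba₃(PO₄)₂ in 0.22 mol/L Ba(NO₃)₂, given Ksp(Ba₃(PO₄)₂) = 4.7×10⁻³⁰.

1.1×10⁻¹⁴ M

Ba₃(PO₄)₂(s) ⇌ 3 Ba²⁺(aq) + 2 PO₄³⁻(aq)
The solution already contains Ba²⁺ at 0.22 mol/L. Let s be the molar solubility of Ba₃(PO₄)₂.
[Ba²⁺] ≈ 0.22 mol/L (common ion dominates); [PO₄³⁻] = 2s.
Ksp = [Ba²⁺]^3[PO₄³⁻]^2 = (0.22)^3(2s)^2
(2s)^2 = 4.7×10⁻³⁰ / (0.22)^3 = 4.4×10⁻²⁸
s = 1.1×10⁻¹⁴ mol/L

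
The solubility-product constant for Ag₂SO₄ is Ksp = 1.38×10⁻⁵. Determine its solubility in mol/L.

1.51×10⁻² M

Ag₂SO₄(s) ⇌ 2 Ag⁺(aq) + SO₄²⁻(aq)
Let s be the molar solubility. Then [Ag⁺] = 2s and [SO₄²⁻] = s.
Ksp = [Ag⁺]^2[SO₄²⁻] = (2s)^2 · s = 4s^3
4s^3 = 1.38×10⁻⁵  ⇒  s^3 = 3.45×10⁻⁶
Taking the 3rd root, s = 1.51×10⁻² mol/L.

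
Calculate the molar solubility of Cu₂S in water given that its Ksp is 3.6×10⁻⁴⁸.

Cu₂S(s) ⇌ 2 Cu⁺(aq) + S²⁻(aq)
With molar solubility s: [Cu⁺] = 2s, [S²⁻] = s.
Ksp = [Cu⁺]^2[S²⁻] = (2s)^2 · s = 4s^3
4s^3 = 3.6×10⁻⁴⁸  ⇒  s^3 = 9.0×10⁻⁴⁹
Taking the 3rd root, s = 9.7×10⁻¹⁷ mol/L.

9.7×10⁻¹⁷ M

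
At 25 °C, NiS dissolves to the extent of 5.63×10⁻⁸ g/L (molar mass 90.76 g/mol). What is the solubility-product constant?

s = (5.63×10⁻⁸ g L⁻¹)/(90.76 g mol⁻¹) = 6.2032×10⁻¹⁰ M
NiS(s) ⇌ Ni²⁺(aq) + S²⁻(aq)
If s mol/L of NiS dissolves, [Ni²⁺] = s and [S²⁻] = s.
Ksp = [Ni²⁺][S²⁻] = s · s = s^2
Ksp = (6.2032×10⁻¹⁰)^2 = 3.85×10⁻¹⁹

Ksp = 3.85×10⁻¹⁹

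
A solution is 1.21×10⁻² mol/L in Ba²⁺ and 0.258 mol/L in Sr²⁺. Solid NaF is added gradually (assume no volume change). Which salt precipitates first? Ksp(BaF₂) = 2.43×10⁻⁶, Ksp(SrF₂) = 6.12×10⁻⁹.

SrF₂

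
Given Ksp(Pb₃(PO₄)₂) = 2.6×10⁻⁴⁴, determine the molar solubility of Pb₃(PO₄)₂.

Pb₃(PO₄)₂(s) ⇌ 3 Pb²⁺(aq) + 2 PO₄³⁻(aq)
With molar solubility s: [Pb²⁺] = 3s, [PO₄³⁻] = 2s.
Ksp = [Pb²⁺]^3[PO₄³⁻]^2 = (3s)^3 · (2s)^2 = 108s^5
108s^5 = 2.6×10⁻⁴⁴  ⇒  s^5 = 2.4×10⁻⁴⁶
s = (2.4×10⁻⁴⁶)^(1/5) = 7.5×10⁻¹⁰ M

7.5×10⁻¹⁰ M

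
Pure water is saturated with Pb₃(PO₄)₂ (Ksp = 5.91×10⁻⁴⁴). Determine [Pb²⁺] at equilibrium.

2.66×10⁻⁹ M

Pb₃(PO₄)₂(s) ⇌ 3 Pb²⁺(aq) + 2 PO₄³⁻(aq)
With molar solubility s: [Pb²⁺] = 3s, [PO₄³⁻] = 2s.
Ksp = [Pb²⁺]^3[PO₄³⁻]^2 = (3s)^3 · (2s)^2 = 108s^5 = 5.91×10⁻⁴⁴
s = 8.86×10⁻¹⁰ M
[Pb²⁺] = 3s = 2.66×10⁻⁹ M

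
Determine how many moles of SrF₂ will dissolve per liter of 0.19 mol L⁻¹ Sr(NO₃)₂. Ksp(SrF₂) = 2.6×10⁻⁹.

5.8×10⁻⁵ M

SrF₂(s) ⇌ Sr²⁺(aq) + 2 F⁻(aq)
Sr²⁺ is already present at 0.19 mol L⁻¹. If s mol/L of SrF₂ dissolves, [F⁻] = 2s while [Sr²⁺] ≈ 0.19 mol L⁻¹.
Ksp = [Sr²⁺][F⁻]^2 = (0.19)(2s)^2
(2s)^2 = 2.6×10⁻⁹ / (0.19) = 1.4×10⁻⁸
s = 5.8×10⁻⁵ mol L⁻¹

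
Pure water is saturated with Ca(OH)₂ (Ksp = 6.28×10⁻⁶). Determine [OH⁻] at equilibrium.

2.32×10⁻² M

Ca(OH)₂(s) ⇌ Ca²⁺(aq) + 2 OH⁻(aq)
Let s be the molar solubility. Then [Ca²⁺] = s and [OH⁻] = 2s.
Ksp = [Ca²⁺][OH⁻]^2 = s · (2s)^2 = 4s^3 = 6.28×10⁻⁶
s = 1.16×10⁻² M
[OH⁻] = 2s = 2.32×10⁻² M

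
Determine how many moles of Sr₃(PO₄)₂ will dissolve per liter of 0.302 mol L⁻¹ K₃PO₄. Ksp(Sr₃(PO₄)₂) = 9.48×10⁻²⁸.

Sr₃(PO₄)₂(s) ⇌ 3 Sr²⁺(aq) + 2 PO₄³⁻(aq)
PO₄³⁻ is already present at 0.302 mol L⁻¹. If s mol/L of Sr₃(PO₄)₂ dissolves, [Sr²⁺] = 3s while [PO₄³⁻] ≈ 0.302 mol L⁻¹.
Ksp = [Sr²⁺]^3[PO₄³⁻]^2 = (3s)^3(0.302)^2
(3s)^3 = 9.48×10⁻²⁸ / (0.302)^2 = 1.04×10⁻²⁶
s = 7.27×10⁻¹⁰ mol L⁻¹

7.27×10⁻¹⁰ M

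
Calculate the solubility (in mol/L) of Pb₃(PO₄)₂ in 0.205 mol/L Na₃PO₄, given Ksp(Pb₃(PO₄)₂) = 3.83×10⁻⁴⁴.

Pb₃(PO₄)₂(s) ⇌ 3 Pb²⁺(aq) + 2 PO₄³⁻(aq)
The solution already contains PO₄³⁻ at 0.205 mol/L. Let s be the molar solubility of Pb₃(PO₄)₂.
[PO₄³⁻] ≈ 0.205 mol/L (common ion dominates); [Pb²⁺] = 3s.
Ksp = [Pb²⁺]^3[PO₄³⁻]^2 = (3s)^3(0.205)^2
(3s)^3 = 3.83×10⁻⁴⁴ / (0.205)^2 = 9.11×10⁻⁴³
s = 3.23×10⁻¹⁵ mol/L

3.23×10⁻¹⁵ M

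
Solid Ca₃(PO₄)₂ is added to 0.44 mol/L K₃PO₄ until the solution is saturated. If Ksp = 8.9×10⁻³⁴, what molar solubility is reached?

5.5×10⁻¹² M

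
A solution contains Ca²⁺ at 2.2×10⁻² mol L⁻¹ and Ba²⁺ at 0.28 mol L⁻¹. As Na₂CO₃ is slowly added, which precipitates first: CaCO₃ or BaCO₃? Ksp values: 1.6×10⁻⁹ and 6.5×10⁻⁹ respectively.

BaCO₃

Each salt precipitates once Q = Ksp for that salt.
For CaCO₃: [CO₃²⁻] = (Ksp/[Ca²⁺]) = 7.3×10⁻⁸ mol L⁻¹
For BaCO₃: [CO₃²⁻] = (Ksp/[Ba²⁺]) = 2.3×10⁻⁸ mol L⁻¹
Since BaCO₃ needs less CO₃²⁻ to reach saturation, it precipitates first.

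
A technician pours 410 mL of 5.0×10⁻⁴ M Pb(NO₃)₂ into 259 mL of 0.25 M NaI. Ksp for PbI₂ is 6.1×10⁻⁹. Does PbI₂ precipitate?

Yes

Total volume after mixing = 410 + 259 = 669 mL.
[Pb²⁺] = (5.0×10⁻⁴)(410)/669 = 3.1×10⁻⁴ M
[I⁻] = (0.25)(259)/669 = 9.7×10⁻² M
Q = [Pb²⁺][I⁻]^2 = 2.9×10⁻⁶
Since Q (2.9×10⁻⁶) exceeds Ksp (6.1×10⁻⁹), PbI₂ will precipitate.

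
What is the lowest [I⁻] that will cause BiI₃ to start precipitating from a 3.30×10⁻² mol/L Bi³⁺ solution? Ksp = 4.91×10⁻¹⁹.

A salt starts to precipitate once the ion product Q reaches its Ksp.
BiI₃(s) ⇌ Bi³⁺(aq) + 3 I⁻(aq)
Ksp = [Bi³⁺][I⁻]^3 = [I⁻]^3(3.30×10⁻²)
[I⁻]^3 = 4.91×10⁻¹⁹ / (3.30×10⁻²) = 1.49×10⁻¹⁷
[I⁻] = 2.46×10⁻⁶ mol/L

2.46×10⁻⁶ M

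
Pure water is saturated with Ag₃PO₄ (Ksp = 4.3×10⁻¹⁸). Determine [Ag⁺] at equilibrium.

Ag₃PO₄(s) ⇌ 3 Ag⁺(aq) + PO₄³⁻(aq)
Let s be the molar solubility. Then [Ag⁺] = 3s and [PO₄³⁻] = s.
Ksp = [Ag⁺]^3[PO₄³⁻] = (3s)^3 · s = 27s^4 = 4.3×10⁻¹⁸
s = 2.0×10⁻⁵ mol L⁻¹
[Ag⁺] = 3s = 6.0×10⁻⁵ mol L⁻¹

6.0×10⁻⁵ M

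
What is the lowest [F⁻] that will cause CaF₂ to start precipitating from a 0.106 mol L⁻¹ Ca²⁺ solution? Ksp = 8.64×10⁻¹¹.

Precipitation of each salt begins when its ion product equals Ksp.
CaF₂(s) ⇌ Ca²⁺(aq) + 2 F⁻(aq)
Ksp = [Ca²⁺][F⁻]^2 = [F⁻]^2(0.106)
[F⁻]^2 = 8.64×10⁻¹¹ / (0.106) = 8.15×10⁻¹⁰
[F⁻] = 2.85×10⁻⁵ mol L⁻¹

2.85×10⁻⁵ M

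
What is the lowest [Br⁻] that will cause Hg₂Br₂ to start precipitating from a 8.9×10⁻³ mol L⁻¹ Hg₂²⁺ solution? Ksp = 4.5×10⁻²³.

7.1×10⁻¹¹ M

A salt starts to precipitate once the ion product Q reaches its Ksp.
Hg₂Br₂(s) ⇌ Hg₂²⁺(aq) + 2 Br⁻(aq)
Ksp = [Hg₂²⁺][Br⁻]^2 = [Br⁻]^2(8.9×10⁻³)
[Br⁻]^2 = 4.5×10⁻²³ / (8.9×10⁻³) = 5.1×10⁻²¹
[Br⁻] = 7.1×10⁻¹¹ mol L⁻¹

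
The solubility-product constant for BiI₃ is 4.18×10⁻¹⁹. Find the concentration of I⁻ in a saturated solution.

3.35×10⁻⁵ M

BiI₃(s) ⇌ Bi³⁺(aq) + 3 I⁻(aq)
Call the molar solubility s, so that [Bi³⁺] = s and [I⁻] = 3s.
Ksp = [Bi³⁺][I⁻]^3 = s · (3s)^3 = 27s^4 = 4.18×10⁻¹⁹
s = 1.12×10⁻⁵ mol/L
[I⁻] = 3s = 3.35×10⁻⁵ mol/L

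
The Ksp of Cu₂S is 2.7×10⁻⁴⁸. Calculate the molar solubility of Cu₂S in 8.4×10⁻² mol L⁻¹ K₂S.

Cu₂S(s) ⇌ 2 Cu⁺(aq) + S²⁻(aq)
The solution already contains S²⁻ at 8.4×10⁻² mol L⁻¹. Let s be the molar solubility of Cu₂S.
[S²⁻] ≈ 8.4×10⁻² mol L⁻¹ (common ion dominates); [Cu⁺] = 2s.
Ksp = [Cu⁺]^2[S²⁻] = (2s)^2(8.4×10⁻²)
(2s)^2 = 2.7×10⁻⁴⁸ / (8.4×10⁻²) = 3.2×10⁻⁴⁷
s = 2.8×10⁻²⁴ mol L⁻¹

2.8×10⁻²⁴ M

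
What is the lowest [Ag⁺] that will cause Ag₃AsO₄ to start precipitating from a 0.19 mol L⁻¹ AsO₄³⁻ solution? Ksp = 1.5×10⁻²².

9.2×10⁻⁸ M

Each salt precipitates once Q = Ksp for that salt.
Ag₃AsO₄(s) ⇌ 3 Ag⁺(aq) + AsO₄³⁻(aq)
Ksp = [Ag⁺]^3[AsO₄³⁻] = [Ag⁺]^3(0.19)
[Ag⁺]^3 = 1.5×10⁻²² / (0.19) = 7.9×10⁻²²
[Ag⁺] = 9.2×10⁻⁸ mol L⁻¹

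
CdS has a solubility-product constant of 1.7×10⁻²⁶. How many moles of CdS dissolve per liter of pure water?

1.3×10⁻¹³ M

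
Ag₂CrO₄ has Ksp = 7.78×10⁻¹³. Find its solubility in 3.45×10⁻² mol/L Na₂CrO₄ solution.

Ag₂CrO₄(s) ⇌ 2 Ag⁺(aq) + CrO₄²⁻(aq)
CrO₄²⁻ is already present at 3.45×10⁻² mol/L. If s mol/L of Ag₂CrO₄ dissolves, [Ag⁺] = 2s while [CrO₄²⁻] ≈ 3.45×10⁻² mol/L.
Ksp = [Ag⁺]^2[CrO₄²⁻] = (2s)^2(3.45×10⁻²)
(2s)^2 = 7.78×10⁻¹³ / (3.45×10⁻²) = 2.26×10⁻¹¹
s = 2.37×10⁻⁶ mol/L

2.37×10⁻⁶ M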